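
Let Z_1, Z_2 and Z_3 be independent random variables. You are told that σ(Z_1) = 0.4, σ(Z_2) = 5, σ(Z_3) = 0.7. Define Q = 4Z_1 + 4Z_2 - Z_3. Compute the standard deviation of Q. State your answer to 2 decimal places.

20.08

Var(Z_1) = 0.16, Var(Z_2) = 25, Var(Z_3) = 0.49
By independence, Var(Q) = (4)²Var(Z_1) + (4)²Var(Z_2) + (-1)²Var(Z_3)
= (4)²·0.16 + (4)²·25 + (-1)²·0.49 = 403.05
σ(Q) = √403.05 ≈ 20.08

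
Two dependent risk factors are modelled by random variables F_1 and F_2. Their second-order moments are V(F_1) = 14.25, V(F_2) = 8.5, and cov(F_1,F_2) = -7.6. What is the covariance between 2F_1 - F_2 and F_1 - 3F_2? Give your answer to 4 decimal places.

cov(2F_1 - F_2, F_1 - 3F_2) = (2)(1)V(F_1) + (-1)(-3)V(F_2) + [(2)(-3) + (-1)(1)]cov(F_1,F_2)
= 2·14.25 + 3·8.5 + -7·-7.6 = 107.2

107.2000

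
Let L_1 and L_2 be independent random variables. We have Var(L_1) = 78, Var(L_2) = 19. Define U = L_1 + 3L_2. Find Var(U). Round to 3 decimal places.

249.000

By independence, Var(U) = (1)²Var(L_1) + (3)²Var(L_2)
= (1)²·78 + (3)²·19 = 249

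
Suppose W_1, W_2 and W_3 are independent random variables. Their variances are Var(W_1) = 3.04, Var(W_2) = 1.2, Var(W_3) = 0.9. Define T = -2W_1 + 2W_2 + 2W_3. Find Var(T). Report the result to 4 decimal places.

By independence, Var(T) = (-2)²Var(W_1) + (2)²Var(W_2) + (2)²Var(W_3)
= (-2)²·3.04 + (2)²·1.2 + (2)²·0.9 = 20.56

20.5600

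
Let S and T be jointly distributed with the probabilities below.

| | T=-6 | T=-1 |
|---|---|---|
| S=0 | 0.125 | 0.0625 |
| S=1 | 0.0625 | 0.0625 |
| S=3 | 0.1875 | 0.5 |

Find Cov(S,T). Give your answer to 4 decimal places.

E[S] = 2.1875,  E[T] = -2.875
E[ST] = -5.3125
Cov(S,T) = E[ST] − E[S]E[T] = -5.3125 − (2.1875)(-2.875) = 0.9765625

0.9766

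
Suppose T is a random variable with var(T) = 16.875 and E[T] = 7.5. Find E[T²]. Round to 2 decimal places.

73.13

E[T²] = var(T) + (E[T])² = 16.875 + (7.5)² = 73.125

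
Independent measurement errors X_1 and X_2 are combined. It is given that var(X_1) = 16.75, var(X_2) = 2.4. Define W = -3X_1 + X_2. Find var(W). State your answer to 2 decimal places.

By independence, var(W) = (-3)²var(X_1) + (1)²var(X_2)
= (-3)²·16.75 + (1)²·2.4 = 153.15

153.15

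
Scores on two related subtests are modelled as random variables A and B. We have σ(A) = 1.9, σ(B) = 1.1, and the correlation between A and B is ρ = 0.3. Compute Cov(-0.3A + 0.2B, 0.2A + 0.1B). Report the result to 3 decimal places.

V(A) = (1.9)² = 3.61;  V(B) = (1.1)² = 1.21
Cov(A,B) = ρ·σ(A)·σ(B) = 0.3·1.9·1.1 = 0.627
Cov(-0.3A + 0.2B, 0.2A + 0.1B) = (-0.3)(0.2)V(A) + (0.2)(0.1)V(B) + [(-0.3)(0.1) + (0.2)(0.2)]Cov(A,B)
= -0.06·3.61 + 0.02·1.21 + 0.01·0.627 = -0.18613

-0.186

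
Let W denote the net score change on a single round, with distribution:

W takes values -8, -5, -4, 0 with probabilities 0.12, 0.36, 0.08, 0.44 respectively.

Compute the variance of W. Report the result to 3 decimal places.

E[W] = (-8)(0.12) + (-5)(0.36) + (-4)(0.08) + (0)(0.44) = -3.08
E[W²] = (-8)²(0.12) + (-5)²(0.36) + (-4)²(0.08) + (0)²(0.44) = 17.96
Var(W) = E[W²] − (E[W])² = 17.96 − (-3.08)² = 8.4736

8.474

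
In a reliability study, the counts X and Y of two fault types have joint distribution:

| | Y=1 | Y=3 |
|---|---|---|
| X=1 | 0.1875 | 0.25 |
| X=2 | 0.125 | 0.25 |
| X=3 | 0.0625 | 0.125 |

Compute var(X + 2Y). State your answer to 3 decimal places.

4.563

E[X] = 1.75,  E[Y] = 2.25,  E[XY] = 4
var(X) = 3.625 − (1.75)² = 0.5625;  var(Y) = 6 − (2.25)² = 0.9375
Cov(X,Y) = 4 − (1.75)(2.25) = 0.0625
var(X + 2Y) = (1)²·0.5625 + (2)²·0.9375 + 2·(1)·(2)·0.0625 = 4.5625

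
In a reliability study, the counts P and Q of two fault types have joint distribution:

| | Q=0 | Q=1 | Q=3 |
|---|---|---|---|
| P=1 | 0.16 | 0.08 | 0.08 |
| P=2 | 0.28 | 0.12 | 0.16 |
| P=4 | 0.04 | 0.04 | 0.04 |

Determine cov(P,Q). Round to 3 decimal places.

E[P] = 1.92,  E[Q] = 1.08
E[PQ] = 2.16
cov(P,Q) = E[PQ] − E[P]E[Q] = 2.16 − (1.92)(1.08) = 0.0864

0.086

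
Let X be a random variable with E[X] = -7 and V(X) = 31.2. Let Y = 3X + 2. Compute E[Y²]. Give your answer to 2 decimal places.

E[3X + 2] = 3·-7 + 2 = -19
V(3X + 2) = (3)²·31.2 = 280.8
E[Y²] = V(Y) + (E[Y])² = 280.8 + (-19)² = 641.8

641.80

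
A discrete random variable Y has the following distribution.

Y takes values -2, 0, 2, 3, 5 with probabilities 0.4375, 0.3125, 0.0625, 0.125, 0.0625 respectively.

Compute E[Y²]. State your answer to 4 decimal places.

4.6875

E[Y²] = (-2)²(0.4375) + (0)²(0.3125) + (2)²(0.0625) + (3)²(0.125) + (5)²(0.0625) = 4.6875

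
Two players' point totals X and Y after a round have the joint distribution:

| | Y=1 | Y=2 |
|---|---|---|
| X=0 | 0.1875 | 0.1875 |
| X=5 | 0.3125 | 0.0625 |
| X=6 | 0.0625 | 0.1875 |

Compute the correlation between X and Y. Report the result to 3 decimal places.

E[X] = 3.375,  E[Y] = 1.4375
E[XY] = 4.8125
Cov(X,Y) = E[XY] − E[X]E[Y] = 4.8125 − (3.375)(1.4375) = -0.0390625
var(X) = 6.984375,  var(Y) = 0.24609375
ρ = -0.0390625 / √(6.984375·0.24609375) ≈ -0.030

-0.030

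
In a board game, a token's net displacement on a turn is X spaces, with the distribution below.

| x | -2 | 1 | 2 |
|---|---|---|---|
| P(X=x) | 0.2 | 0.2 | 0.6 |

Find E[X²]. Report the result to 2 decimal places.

E[X²] = (-2)²(0.2) + (1)²(0.2) + (2)²(0.6) = 3.4

3.40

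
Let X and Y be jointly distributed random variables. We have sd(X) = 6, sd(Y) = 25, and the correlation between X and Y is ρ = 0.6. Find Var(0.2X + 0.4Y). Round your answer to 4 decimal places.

Var(X) = (6)² = 36;  Var(Y) = (25)² = 625
cov(X,Y) = ρ·sd(X)·sd(Y) = 0.6·6·25 = 90
Var(0.2X + 0.4Y) = (0.2)²·Var(X) + (0.4)²·Var(Y) + 2·(0.2)·(0.4)·cov(X,Y)
= 0.04·36 + 0.16·625 + 0.16·90 = 115.84

115.8400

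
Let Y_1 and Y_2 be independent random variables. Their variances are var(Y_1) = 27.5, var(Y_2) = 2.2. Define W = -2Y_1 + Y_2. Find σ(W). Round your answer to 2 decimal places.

10.59

By independence, var(W) = (-2)²var(Y_1) + (1)²var(Y_2)
= (-2)²·27.5 + (1)²·2.2 = 112.2
σ(W) = √112.2 ≈ 10.59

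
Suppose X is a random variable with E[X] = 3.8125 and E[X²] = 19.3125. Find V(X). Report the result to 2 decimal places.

4.78

V(X) = 19.3125 − (3.8125)² = 4.77734375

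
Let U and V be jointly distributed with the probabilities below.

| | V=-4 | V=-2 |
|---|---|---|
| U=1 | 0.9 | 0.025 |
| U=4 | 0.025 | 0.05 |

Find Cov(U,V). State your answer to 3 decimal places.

0.266

E[U] = 1.225,  E[V] = -3.85
E[UV] = -4.45
Cov(U,V) = E[UV] − E[U]E[V] = -4.45 − (1.225)(-3.85) = 0.26625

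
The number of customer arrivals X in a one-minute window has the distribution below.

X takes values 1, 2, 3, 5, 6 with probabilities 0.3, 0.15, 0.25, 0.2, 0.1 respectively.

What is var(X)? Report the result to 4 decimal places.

E[X] = (1)(0.3) + (2)(0.15) + (3)(0.25) + (5)(0.2) + (6)(0.1) = 2.95
E[X²] = (1)²(0.3) + (2)²(0.15) + (3)²(0.25) + (5)²(0.2) + (6)²(0.1) = 11.75
var(X) = E[X²] − (E[X])² = 11.75 − (2.95)² = 3.0475

3.0475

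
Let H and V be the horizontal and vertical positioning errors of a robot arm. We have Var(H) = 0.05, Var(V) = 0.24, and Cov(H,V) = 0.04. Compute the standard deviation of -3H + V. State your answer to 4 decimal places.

Var(-3H + V) = (-3)²·Var(H) + (1)²·Var(V) + 2·(-3)·(1)·Cov(H,V)
= 9·0.05 + 1·0.24 + -6·0.04 = 0.45
σ(-3H + V) = √0.45 ≈ 0.6708

0.6708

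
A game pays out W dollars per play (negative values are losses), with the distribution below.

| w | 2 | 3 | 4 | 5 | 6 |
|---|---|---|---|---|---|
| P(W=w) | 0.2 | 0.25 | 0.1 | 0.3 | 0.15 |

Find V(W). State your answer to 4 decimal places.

E[W] = (2)(0.2) + (3)(0.25) + (4)(0.1) + (5)(0.3) + (6)(0.15) = 3.95
E[W²] = (2)²(0.2) + (3)²(0.25) + (4)²(0.1) + (5)²(0.3) + (6)²(0.15) = 17.55
V(W) = E[W²] − (E[W])² = 17.55 − (3.95)² = 1.9475

1.9475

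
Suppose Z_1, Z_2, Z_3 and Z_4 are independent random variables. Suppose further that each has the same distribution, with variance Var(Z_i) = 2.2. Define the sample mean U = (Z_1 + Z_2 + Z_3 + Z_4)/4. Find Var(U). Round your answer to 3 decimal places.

0.550

By independence, Var(U) = (0.25)²Var(Z_1) + (0.25)²Var(Z_2) + (0.25)²Var(Z_3) + (0.25)²Var(Z_4)
= (0.25)²·2.2 + (0.25)²·2.2 + (0.25)²·2.2 + (0.25)²·2.2 = 0.55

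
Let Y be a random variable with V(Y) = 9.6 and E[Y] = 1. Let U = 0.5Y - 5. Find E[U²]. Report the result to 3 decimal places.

22.650

E[0.5Y - 5] = 0.5·1 − 5 = -4.5
V(0.5Y - 5) = (0.5)²·9.6 = 2.4
E[U²] = V(U) + (E[U])² = 2.4 + (-4.5)² = 22.65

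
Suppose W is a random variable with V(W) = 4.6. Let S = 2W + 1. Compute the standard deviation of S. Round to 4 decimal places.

V(2W + 1) = (2)²·4.6 = 18.4
SD(S) = √18.4 ≈ 4.2895

4.2895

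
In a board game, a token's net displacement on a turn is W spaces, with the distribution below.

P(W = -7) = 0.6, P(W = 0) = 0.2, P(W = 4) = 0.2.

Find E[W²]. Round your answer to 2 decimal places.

32.60

E[W²] = (-7)²(0.6) + (0)²(0.2) + (4)²(0.2) = 32.6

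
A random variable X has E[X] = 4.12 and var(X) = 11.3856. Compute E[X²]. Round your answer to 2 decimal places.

28.36

E[X²] = var(X) + (E[X])² = 11.3856 + (4.12)² = 28.36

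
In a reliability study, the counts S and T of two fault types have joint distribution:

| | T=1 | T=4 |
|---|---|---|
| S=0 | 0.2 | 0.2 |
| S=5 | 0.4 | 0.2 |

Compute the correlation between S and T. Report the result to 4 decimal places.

E[S] = 3,  E[T] = 2.2
E[ST] = 6
Cov(S,T) = E[ST] − E[S]E[T] = 6 − (3)(2.2) = -0.6
var(S) = 6,  var(T) = 2.16
ρ = -0.6 / √(6·2.16) ≈ -0.1667

-0.1667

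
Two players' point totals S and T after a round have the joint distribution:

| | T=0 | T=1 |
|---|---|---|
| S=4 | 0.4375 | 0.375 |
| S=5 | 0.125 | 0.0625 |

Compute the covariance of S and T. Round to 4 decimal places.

E[S] = 4.1875,  E[T] = 0.4375
E[ST] = 1.8125
Cov(S,T) = E[ST] − E[S]E[T] = 1.8125 − (4.1875)(0.4375) = -0.01953125

-0.0195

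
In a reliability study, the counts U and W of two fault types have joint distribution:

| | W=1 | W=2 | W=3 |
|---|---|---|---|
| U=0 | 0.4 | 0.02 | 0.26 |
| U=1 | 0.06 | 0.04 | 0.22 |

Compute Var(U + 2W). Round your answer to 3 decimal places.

E[U] = 0.32,  E[W] = 2.02,  E[UW] = 0.8
Var(U) = 0.32 − (0.32)² = 0.2176;  Var(W) = 5.02 − (2.02)² = 0.9396
Cov(U,W) = 0.8 − (0.32)(2.02) = 0.1536
Var(U + 2W) = (1)²·0.2176 + (2)²·0.9396 + 2·(1)·(2)·0.1536 = 4.5904

4.590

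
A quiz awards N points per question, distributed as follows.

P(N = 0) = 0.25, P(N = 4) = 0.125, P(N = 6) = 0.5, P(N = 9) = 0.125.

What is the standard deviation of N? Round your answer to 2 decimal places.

E[N] = (0)(0.25) + (4)(0.125) + (6)(0.5) + (9)(0.125) = 4.625
E[N²] = (0)²(0.25) + (4)²(0.125) + (6)²(0.5) + (9)²(0.125) = 30.125
var(N) = E[N²] − (E[N])² = 30.125 − (4.625)² = 8.734375
SD(N) = √8.734375 ≈ 2.96

2.96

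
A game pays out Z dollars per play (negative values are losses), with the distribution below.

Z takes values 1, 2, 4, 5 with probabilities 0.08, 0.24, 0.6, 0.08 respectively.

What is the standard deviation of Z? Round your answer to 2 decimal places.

1.16

E[Z] = (1)(0.08) + (2)(0.24) + (4)(0.6) + (5)(0.08) = 3.36
E[Z²] = (1)²(0.08) + (2)²(0.24) + (4)²(0.6) + (5)²(0.08) = 12.64
Var(Z) = E[Z²] − (E[Z])² = 12.64 − (3.36)² = 1.3504
SD(Z) = √1.3504 ≈ 1.16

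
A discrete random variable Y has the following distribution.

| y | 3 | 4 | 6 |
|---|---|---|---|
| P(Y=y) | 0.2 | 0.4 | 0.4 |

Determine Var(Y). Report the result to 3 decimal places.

E[Y] = (3)(0.2) + (4)(0.4) + (6)(0.4) = 4.6
E[Y²] = (3)²(0.2) + (4)²(0.4) + (6)²(0.4) = 22.6
Var(Y) = E[Y²] − (E[Y])² = 22.6 − (4.6)² = 1.44

1.440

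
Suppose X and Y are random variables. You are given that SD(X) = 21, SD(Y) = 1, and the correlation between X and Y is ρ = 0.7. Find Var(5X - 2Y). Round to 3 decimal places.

10735.000

Var(X) = (21)² = 441;  Var(Y) = (1)² = 1
Cov(X,Y) = ρ·SD(X)·SD(Y) = 0.7·21·1 = 14.7
Var(5X - 2Y) = (5)²·Var(X) + (-2)²·Var(Y) + 2·(5)·(-2)·Cov(X,Y)
= 25·441 + 4·1 + -20·14.7 = 10735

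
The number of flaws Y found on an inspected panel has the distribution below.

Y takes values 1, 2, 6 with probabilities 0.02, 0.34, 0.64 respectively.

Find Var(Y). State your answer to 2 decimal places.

E[Y] = (1)(0.02) + (2)(0.34) + (6)(0.64) = 4.54
E[Y²] = (1)²(0.02) + (2)²(0.34) + (6)²(0.64) = 24.42
Var(Y) = E[Y²] − (E[Y])² = 24.42 − (4.54)² = 3.8084

3.81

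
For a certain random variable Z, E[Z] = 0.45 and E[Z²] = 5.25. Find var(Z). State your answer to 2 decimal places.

var(Z) = 5.25 − (0.45)² = 5.0475

5.05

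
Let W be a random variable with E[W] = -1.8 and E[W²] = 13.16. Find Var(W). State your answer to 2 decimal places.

9.92

Var(W) = 13.16 − (-1.8)² = 9.92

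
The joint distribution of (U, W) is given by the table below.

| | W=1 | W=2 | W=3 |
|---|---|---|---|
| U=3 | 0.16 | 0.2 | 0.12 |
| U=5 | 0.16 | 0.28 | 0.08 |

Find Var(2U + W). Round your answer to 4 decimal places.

E[U] = 4.04,  E[W] = 1.88,  E[UW] = 7.56
Var(U) = 17.32 − (4.04)² = 0.9984;  Var(W) = 4.04 − (1.88)² = 0.5056
Cov(U,W) = 7.56 − (4.04)(1.88) = -0.0352
Var(2U + W) = (2)²·0.9984 + (1)²·0.5056 + 2·(2)·(1)·-0.0352 = 4.3584

4.3584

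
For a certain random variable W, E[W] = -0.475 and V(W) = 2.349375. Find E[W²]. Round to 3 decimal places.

2.575

E[W²] = V(W) + (E[W])² = 2.349375 + (-0.475)² = 2.575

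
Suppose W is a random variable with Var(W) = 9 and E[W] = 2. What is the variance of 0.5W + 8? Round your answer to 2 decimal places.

Var(0.5W + 8) = (0.5)²·Var(W) = 0.25·9 = 2.25

2.25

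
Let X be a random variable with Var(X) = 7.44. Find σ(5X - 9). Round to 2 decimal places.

Var(5X - 9) = (5)²·7.44 = 186
σ(5X - 9) = √186 ≈ 13.64

13.64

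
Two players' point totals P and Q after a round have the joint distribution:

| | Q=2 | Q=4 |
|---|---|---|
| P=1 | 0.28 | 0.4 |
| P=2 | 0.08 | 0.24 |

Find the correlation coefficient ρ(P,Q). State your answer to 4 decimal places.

E[P] = 1.32,  E[Q] = 3.28
E[PQ] = 4.4
Cov(P,Q) = E[PQ] − E[P]E[Q] = 4.4 − (1.32)(3.28) = 0.0704
Var(P) = 0.2176,  Var(Q) = 0.9216
ρ = 0.0704 / √(0.2176·0.9216) ≈ 0.1572

0.1572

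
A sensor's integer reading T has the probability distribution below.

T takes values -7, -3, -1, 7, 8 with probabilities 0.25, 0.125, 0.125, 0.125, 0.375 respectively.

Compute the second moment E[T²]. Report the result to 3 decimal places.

E[T²] = (-7)²(0.25) + (-3)²(0.125) + (-1)²(0.125) + (7)²(0.125) + (8)²(0.375) = 43.625

43.625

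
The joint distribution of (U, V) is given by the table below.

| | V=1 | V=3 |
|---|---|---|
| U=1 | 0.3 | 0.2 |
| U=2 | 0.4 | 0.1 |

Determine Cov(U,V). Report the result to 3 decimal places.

E[U] = 1.5,  E[V] = 1.6
E[UV] = 2.3
Cov(U,V) = E[UV] − E[U]E[V] = 2.3 − (1.5)(1.6) = -0.1

-0.100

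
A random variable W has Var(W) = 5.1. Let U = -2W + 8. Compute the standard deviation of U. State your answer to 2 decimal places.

4.52

Var(-2W + 8) = (-2)²·5.1 = 20.4
sd(U) = √20.4 ≈ 4.52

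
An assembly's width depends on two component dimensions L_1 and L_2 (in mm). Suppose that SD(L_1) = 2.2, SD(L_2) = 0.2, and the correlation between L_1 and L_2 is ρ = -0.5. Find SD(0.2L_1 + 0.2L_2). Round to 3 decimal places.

var(L_1) = (2.2)² = 4.84;  var(L_2) = (0.2)² = 0.04
cov(L_1,L_2) = ρ·SD(L_1)·SD(L_2) = -0.5·2.2·0.2 = -0.22
var(0.2L_1 + 0.2L_2) = (0.2)²·var(L_1) + (0.2)²·var(L_2) + 2·(0.2)·(0.2)·cov(L_1,L_2)
= 0.04·4.84 + 0.04·0.04 + 0.08·-0.22 = 0.1776
SD(0.2L_1 + 0.2L_2) = √0.1776 ≈ 0.421

0.421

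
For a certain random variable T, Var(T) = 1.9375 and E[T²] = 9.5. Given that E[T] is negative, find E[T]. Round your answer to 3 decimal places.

(E[T])² = E[T²] − Var(T) = 9.5 − 1.9375 = 7.5625
E[T] = −√7.5625 = -2.75

-2.750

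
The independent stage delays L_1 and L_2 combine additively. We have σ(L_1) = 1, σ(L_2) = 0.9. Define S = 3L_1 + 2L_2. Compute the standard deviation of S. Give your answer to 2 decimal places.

V(L_1) = 1, V(L_2) = 0.81
By independence, V(S) = (3)²V(L_1) + (2)²V(L_2)
= (3)²·1 + (2)²·0.81 = 12.24
σ(S) = √12.24 ≈ 3.50

3.50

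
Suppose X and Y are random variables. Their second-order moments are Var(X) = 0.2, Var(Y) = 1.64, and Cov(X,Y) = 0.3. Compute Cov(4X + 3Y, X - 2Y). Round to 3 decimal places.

Cov(4X + 3Y, X - 2Y) = (4)(1)Var(X) + (3)(-2)Var(Y) + [(4)(-2) + (3)(1)]Cov(X,Y)
= 4·0.2 + -6·1.64 + -5·0.3 = -10.54

-10.540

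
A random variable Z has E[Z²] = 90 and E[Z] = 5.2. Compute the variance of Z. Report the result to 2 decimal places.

62.96

V(Z) = 90 − (5.2)² = 62.96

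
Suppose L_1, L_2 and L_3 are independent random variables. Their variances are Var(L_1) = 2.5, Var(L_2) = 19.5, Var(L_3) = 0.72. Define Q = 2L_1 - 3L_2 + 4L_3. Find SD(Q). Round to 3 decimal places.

14.036

By independence, Var(Q) = (2)²Var(L_1) + (-3)²Var(L_2) + (4)²Var(L_3)
= (2)²·2.5 + (-3)²·19.5 + (4)²·0.72 = 197.02
SD(Q) = √197.02 ≈ 14.036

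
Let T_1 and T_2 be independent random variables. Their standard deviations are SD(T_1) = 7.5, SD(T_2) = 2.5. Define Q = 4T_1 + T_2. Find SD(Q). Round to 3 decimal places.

30.104

Var(T_1) = 56.25, Var(T_2) = 6.25
By independence, Var(Q) = (4)²Var(T_1) + (1)²Var(T_2)
= (4)²·56.25 + (1)²·6.25 = 906.25
SD(Q) = √906.25 ≈ 30.104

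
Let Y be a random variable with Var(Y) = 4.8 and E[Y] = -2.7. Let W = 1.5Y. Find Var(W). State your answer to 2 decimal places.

10.80

Var(1.5Y) = (1.5)²·Var(Y) = 2.25·4.8 = 10.8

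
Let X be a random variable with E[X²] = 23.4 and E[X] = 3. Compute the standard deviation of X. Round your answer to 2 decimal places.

3.79

Var(X) = 23.4 − (3)² = 14.4
SD(X) = √14.4 ≈ 3.79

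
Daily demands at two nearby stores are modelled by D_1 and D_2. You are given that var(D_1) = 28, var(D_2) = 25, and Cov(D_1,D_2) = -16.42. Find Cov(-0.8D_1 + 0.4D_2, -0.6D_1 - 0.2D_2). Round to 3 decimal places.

12.754

Cov(-0.8D_1 + 0.4D_2, -0.6D_1 - 0.2D_2) = (-0.8)(-0.6)var(D_1) + (0.4)(-0.2)var(D_2) + [(-0.8)(-0.2) + (0.4)(-0.6)]Cov(D_1,D_2)
= 0.48·28 + -0.08·25 + -0.08·-16.42 = 12.7536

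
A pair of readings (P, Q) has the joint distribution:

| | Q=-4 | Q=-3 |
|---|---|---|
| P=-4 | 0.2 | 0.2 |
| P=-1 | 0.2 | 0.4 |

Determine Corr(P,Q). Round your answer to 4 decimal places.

0.1667

E[P] = -2.2,  E[Q] = -3.4
E[PQ] = 7.6
cov(P,Q) = E[PQ] − E[P]E[Q] = 7.6 − (-2.2)(-3.4) = 0.12
V(P) = 2.16,  V(Q) = 0.24
ρ = 0.12 / √(2.16·0.24) ≈ 0.1667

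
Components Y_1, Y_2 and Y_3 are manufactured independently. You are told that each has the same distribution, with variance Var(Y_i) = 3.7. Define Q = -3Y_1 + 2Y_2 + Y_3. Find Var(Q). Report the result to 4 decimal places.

51.8000

By independence, Var(Q) = (-3)²Var(Y_1) + (2)²Var(Y_2) + (1)²Var(Y_3)
= (-3)²·3.7 + (2)²·3.7 + (1)²·3.7 = 51.8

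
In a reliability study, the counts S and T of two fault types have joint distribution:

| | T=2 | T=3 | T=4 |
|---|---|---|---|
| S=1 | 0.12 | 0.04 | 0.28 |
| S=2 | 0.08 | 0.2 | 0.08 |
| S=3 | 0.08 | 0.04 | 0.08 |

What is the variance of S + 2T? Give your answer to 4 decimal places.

2.8736

E[S] = 1.76,  E[T] = 3.16,  E[ST] = 5.44
V(S) = 3.68 − (1.76)² = 0.5824;  V(T) = 10.68 − (3.16)² = 0.6944
cov(S,T) = 5.44 − (1.76)(3.16) = -0.1216
V(S + 2T) = (1)²·0.5824 + (2)²·0.6944 + 2·(1)·(2)·-0.1216 = 2.8736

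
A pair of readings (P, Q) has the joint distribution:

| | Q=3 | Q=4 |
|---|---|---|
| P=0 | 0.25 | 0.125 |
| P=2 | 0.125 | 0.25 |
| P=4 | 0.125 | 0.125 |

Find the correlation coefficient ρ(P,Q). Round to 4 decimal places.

E[P] = 1.75,  E[Q] = 3.5
E[PQ] = 6.25
cov(P,Q) = E[PQ] − E[P]E[Q] = 6.25 − (1.75)(3.5) = 0.125
var(P) = 2.4375,  var(Q) = 0.25
ρ = 0.125 / √(2.4375·0.25) ≈ 0.1601

0.1601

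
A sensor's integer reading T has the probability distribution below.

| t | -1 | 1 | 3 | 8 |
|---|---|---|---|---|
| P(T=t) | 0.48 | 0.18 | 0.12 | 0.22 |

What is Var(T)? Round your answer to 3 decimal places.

12.508

E[T] = (-1)(0.48) + (1)(0.18) + (3)(0.12) + (8)(0.22) = 1.82
E[T²] = (-1)²(0.48) + (1)²(0.18) + (3)²(0.12) + (8)²(0.22) = 15.82
Var(T) = E[T²] − (E[T])² = 15.82 − (1.82)² = 12.5076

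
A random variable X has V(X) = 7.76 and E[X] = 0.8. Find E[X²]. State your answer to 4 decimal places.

8.4000

E[X²] = V(X) + (E[X])² = 7.76 + (0.8)² = 8.4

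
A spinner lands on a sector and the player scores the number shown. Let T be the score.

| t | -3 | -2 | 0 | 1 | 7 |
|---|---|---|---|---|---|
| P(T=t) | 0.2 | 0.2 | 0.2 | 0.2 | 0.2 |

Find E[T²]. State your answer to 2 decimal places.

12.60

E[T²] = (-3)²(0.2) + (-2)²(0.2) + (0)²(0.2) + (1)²(0.2) + (7)²(0.2) = 12.6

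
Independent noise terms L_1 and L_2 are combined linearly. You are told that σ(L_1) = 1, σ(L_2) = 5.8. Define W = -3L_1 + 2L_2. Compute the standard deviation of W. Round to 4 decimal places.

11.9817

Var(L_1) = 1, Var(L_2) = 33.64
By independence, Var(W) = (-3)²Var(L_1) + (2)²Var(L_2)
= (-3)²·1 + (2)²·33.64 = 143.56
σ(W) = √143.56 ≈ 11.9817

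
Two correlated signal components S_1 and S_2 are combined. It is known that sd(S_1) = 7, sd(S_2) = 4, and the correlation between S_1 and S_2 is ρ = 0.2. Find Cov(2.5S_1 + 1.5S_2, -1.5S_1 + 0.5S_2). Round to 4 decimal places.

-177.3500

Var(S_1) = (7)² = 49;  Var(S_2) = (4)² = 16
Cov(S_1,S_2) = ρ·sd(S_1)·sd(S_2) = 0.2·7·4 = 5.6
Cov(2.5S_1 + 1.5S_2, -1.5S_1 + 0.5S_2) = (2.5)(-1.5)Var(S_1) + (1.5)(0.5)Var(S_2) + [(2.5)(0.5) + (1.5)(-1.5)]Cov(S_1,S_2)
= -3.75·49 + 0.75·16 + -1·5.6 = -177.35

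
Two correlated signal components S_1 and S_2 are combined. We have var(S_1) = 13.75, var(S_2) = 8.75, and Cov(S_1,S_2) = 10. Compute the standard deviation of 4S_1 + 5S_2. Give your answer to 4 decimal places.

var(4S_1 + 5S_2) = (4)²·var(S_1) + (5)²·var(S_2) + 2·(4)·(5)·Cov(S_1,S_2)
= 16·13.75 + 25·8.75 + 40·10 = 838.75
SD(4S_1 + 5S_2) = √838.75 ≈ 28.9612

28.9612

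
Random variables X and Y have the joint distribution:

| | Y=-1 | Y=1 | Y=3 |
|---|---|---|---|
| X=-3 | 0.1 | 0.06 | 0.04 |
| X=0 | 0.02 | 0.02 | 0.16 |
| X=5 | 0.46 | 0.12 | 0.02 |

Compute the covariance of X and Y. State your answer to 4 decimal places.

E[X] = 2.4,  E[Y] = 0.28
E[XY] = -1.64
cov(X,Y) = E[XY] − E[X]E[Y] = -1.64 − (2.4)(0.28) = -2.312

-2.3120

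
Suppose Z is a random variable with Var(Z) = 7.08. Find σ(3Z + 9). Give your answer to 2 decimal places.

Var(3Z + 9) = (3)²·7.08 = 63.72
σ(3Z + 9) = √63.72 ≈ 7.98

7.98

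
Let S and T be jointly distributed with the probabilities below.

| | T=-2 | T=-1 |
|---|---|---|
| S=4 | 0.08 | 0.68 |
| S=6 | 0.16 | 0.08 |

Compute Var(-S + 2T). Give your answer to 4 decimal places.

E[S] = 4.48,  E[T] = -1.24,  E[ST] = -5.76
Var(S) = 20.8 − (4.48)² = 0.7296;  Var(T) = 1.72 − (-1.24)² = 0.1824
cov(S,T) = -5.76 − (4.48)(-1.24) = -0.2048
Var(-S + 2T) = (-1)²·0.7296 + (2)²·0.1824 + 2·(-1)·(2)·-0.2048 = 2.2784

2.2784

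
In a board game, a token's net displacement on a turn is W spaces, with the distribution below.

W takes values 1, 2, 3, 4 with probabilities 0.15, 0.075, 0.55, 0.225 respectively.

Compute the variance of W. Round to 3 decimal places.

0.878

E[W] = (1)(0.15) + (2)(0.075) + (3)(0.55) + (4)(0.225) = 2.85
E[W²] = (1)²(0.15) + (2)²(0.075) + (3)²(0.55) + (4)²(0.225) = 9
V(W) = E[W²] − (E[W])² = 9 − (2.85)² = 0.8775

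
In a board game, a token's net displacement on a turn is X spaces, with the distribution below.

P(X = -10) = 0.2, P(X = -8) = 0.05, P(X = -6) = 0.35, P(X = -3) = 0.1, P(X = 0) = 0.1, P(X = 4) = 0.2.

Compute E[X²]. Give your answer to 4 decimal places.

39.9000

E[X²] = (-10)²(0.2) + (-8)²(0.05) + (-6)²(0.35) + (-3)²(0.1) + (0)²(0.1) + (4)²(0.2) = 39.9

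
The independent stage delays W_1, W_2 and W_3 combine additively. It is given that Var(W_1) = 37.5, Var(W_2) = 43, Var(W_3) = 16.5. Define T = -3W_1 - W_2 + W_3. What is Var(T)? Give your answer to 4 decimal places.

By independence, Var(T) = (-3)²Var(W_1) + (-1)²Var(W_2) + (1)²Var(W_3)
= (-3)²·37.5 + (-1)²·43 + (1)²·16.5 = 397

397.0000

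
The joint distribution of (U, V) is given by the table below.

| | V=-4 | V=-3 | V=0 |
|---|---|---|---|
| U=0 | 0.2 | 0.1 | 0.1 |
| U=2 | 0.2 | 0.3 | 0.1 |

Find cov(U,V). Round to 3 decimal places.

E[U] = 1.2,  E[V] = -2.8
E[UV] = -3.4
cov(U,V) = E[UV] − E[U]E[V] = -3.4 − (1.2)(-2.8) = -0.04

-0.040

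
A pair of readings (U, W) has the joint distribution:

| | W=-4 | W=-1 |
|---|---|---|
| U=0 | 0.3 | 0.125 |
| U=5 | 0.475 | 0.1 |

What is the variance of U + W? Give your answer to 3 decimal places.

E[U] = 2.875,  E[W] = -3.325,  E[UW] = -10
Var(U) = 14.375 − (2.875)² = 6.109375;  Var(W) = 12.625 − (-3.325)² = 1.569375
Cov(U,W) = -10 − (2.875)(-3.325) = -0.440625
Var(U + W) = (1)²·6.109375 + (1)²·1.569375 + 2·(1)·(1)·-0.440625 = 6.7975

6.798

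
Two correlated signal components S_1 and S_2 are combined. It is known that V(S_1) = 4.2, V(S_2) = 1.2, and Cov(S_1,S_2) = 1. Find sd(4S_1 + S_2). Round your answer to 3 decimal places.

V(4S_1 + S_2) = (4)²·V(S_1) + (1)²·V(S_2) + 2·(4)·(1)·Cov(S_1,S_2)
= 16·4.2 + 1·1.2 + 8·1 = 76.4
sd(4S_1 + S_2) = √76.4 ≈ 8.741

8.741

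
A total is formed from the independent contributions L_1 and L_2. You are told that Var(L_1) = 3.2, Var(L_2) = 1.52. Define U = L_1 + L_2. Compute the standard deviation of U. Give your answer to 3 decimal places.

2.173

By independence, Var(U) = (1)²Var(L_1) + (1)²Var(L_2)
= (1)²·3.2 + (1)²·1.52 = 4.72
σ(U) = √4.72 ≈ 2.173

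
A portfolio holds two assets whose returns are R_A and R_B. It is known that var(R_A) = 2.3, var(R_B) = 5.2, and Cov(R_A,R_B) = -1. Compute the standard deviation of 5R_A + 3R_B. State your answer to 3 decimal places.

var(5R_A + 3R_B) = (5)²·var(R_A) + (3)²·var(R_B) + 2·(5)·(3)·Cov(R_A,R_B)
= 25·2.3 + 9·5.2 + 30·-1 = 74.3
SD(5R_A + 3R_B) = √74.3 ≈ 8.620

8.620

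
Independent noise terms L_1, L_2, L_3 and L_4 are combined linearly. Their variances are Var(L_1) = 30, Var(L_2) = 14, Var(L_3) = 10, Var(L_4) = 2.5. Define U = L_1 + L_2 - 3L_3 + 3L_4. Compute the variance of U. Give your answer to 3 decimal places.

By independence, Var(U) = (1)²Var(L_1) + (1)²Var(L_2) + (-3)²Var(L_3) + (3)²Var(L_4)
= (1)²·30 + (1)²·14 + (-3)²·10 + (3)²·2.5 = 156.5

156.500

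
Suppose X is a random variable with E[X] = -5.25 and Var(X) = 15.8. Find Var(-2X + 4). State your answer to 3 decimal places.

63.200

Var(-2X + 4) = (-2)²·Var(X) = 4·15.8 = 63.2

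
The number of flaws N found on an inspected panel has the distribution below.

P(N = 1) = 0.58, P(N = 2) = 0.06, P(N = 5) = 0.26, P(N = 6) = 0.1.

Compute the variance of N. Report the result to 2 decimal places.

4.16

E[N] = (1)(0.58) + (2)(0.06) + (5)(0.26) + (6)(0.1) = 2.6
E[N²] = (1)²(0.58) + (2)²(0.06) + (5)²(0.26) + (6)²(0.1) = 10.92
var(N) = E[N²] − (E[N])² = 10.92 − (2.6)² = 4.16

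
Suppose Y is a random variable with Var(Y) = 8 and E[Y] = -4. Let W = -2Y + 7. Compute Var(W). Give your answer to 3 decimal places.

Var(-2Y + 7) = (-2)²·Var(Y) = 4·8 = 32

32.000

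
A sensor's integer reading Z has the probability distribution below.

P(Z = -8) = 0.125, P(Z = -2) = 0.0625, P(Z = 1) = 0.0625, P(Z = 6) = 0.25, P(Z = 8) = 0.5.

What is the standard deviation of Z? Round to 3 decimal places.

5.443

E[Z] = (-8)(0.125) + (-2)(0.0625) + (1)(0.0625) + (6)(0.25) + (8)(0.5) = 4.4375
E[Z²] = (-8)²(0.125) + (-2)²(0.0625) + (1)²(0.0625) + (6)²(0.25) + (8)²(0.5) = 49.3125
V(Z) = E[Z²] − (E[Z])² = 49.3125 − (4.4375)² = 29.62109375
σ(Z) = √29.62109375 ≈ 5.443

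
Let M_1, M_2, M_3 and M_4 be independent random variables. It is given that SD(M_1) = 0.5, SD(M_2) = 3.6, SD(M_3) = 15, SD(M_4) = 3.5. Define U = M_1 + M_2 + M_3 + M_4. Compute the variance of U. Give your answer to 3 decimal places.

V(M_1) = 0.25, V(M_2) = 12.96, V(M_3) = 225, V(M_4) = 12.25
By independence, V(U) = (1)²V(M_1) + (1)²V(M_2) + (1)²V(M_3) + (1)²V(M_4)
= (1)²·0.25 + (1)²·12.96 + (1)²·225 + (1)²·12.25 = 250.46

250.460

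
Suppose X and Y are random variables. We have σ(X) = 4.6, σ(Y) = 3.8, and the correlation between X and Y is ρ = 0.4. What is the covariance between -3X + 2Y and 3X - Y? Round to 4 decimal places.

-156.3920

V(X) = (4.6)² = 21.16;  V(Y) = (3.8)² = 14.44
Cov(X,Y) = ρ·σ(X)·σ(Y) = 0.4·4.6·3.8 = 6.992
Cov(-3X + 2Y, 3X - Y) = (-3)(3)V(X) + (2)(-1)V(Y) + [(-3)(-1) + (2)(3)]Cov(X,Y)
= -9·21.16 + -2·14.44 + 9·6.992 = -156.392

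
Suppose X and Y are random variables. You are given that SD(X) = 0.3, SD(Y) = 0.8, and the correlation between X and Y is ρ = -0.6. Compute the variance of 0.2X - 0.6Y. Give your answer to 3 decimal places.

Var(X) = (0.3)² = 0.09;  Var(Y) = (0.8)² = 0.64
cov(X,Y) = ρ·SD(X)·SD(Y) = -0.6·0.3·0.8 = -0.144
Var(0.2X - 0.6Y) = (0.2)²·Var(X) + (-0.6)²·Var(Y) + 2·(0.2)·(-0.6)·cov(X,Y)
= 0.04·0.09 + 0.36·0.64 + -0.24·-0.144 = 0.26856

0.269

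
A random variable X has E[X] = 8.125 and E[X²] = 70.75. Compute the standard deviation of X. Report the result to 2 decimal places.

Var(X) = 70.75 − (8.125)² = 4.734375
σ(X) = √4.734375 ≈ 2.18

2.18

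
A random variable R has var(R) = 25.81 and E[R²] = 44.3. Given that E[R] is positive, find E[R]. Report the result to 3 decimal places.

4.300

(E[R])² = E[R²] − var(R) = 44.3 − 25.81 = 18.49
E[R] = √18.49 = 4.3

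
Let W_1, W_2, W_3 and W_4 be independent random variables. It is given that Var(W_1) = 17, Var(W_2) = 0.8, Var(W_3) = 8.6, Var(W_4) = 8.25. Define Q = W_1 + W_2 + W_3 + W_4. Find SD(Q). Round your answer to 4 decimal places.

By independence, Var(Q) = (1)²Var(W_1) + (1)²Var(W_2) + (1)²Var(W_3) + (1)²Var(W_4)
= (1)²·17 + (1)²·0.8 + (1)²·8.6 + (1)²·8.25 = 34.65
SD(Q) = √34.65 ≈ 5.8864

5.8864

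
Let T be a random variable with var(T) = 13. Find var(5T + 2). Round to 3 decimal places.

var(5T + 2) = (5)²·var(T) = 25·13 = 325

325.000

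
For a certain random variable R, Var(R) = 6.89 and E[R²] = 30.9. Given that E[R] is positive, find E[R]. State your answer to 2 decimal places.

(E[R])² = E[R²] − Var(R) = 30.9 − 6.89 = 24.01
E[R] = √24.01 = 4.9

4.90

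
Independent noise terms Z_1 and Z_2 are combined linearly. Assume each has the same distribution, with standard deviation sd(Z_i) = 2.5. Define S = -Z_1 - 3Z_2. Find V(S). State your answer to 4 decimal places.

62.5000

V(Z_i) = (2.5)² = 6.25
By independence, V(S) = (-1)²V(Z_1) + (-3)²V(Z_2)
= (-1)²·6.25 + (-3)²·6.25 = 62.5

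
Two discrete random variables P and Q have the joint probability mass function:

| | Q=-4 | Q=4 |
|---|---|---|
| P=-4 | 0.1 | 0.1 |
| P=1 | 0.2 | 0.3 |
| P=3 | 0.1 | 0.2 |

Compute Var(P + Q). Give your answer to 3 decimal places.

E[P] = 0.6,  E[Q] = 0.8,  E[PQ] = 1.6
Var(P) = 6.4 − (0.6)² = 6.04;  Var(Q) = 16 − (0.8)² = 15.36
Cov(P,Q) = 1.6 − (0.6)(0.8) = 1.12
Var(P + Q) = (1)²·6.04 + (1)²·15.36 + 2·(1)·(1)·1.12 = 23.64

23.640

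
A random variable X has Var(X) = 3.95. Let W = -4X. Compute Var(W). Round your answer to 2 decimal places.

63.20

Var(-4X) = (-4)²·Var(X) = 16·3.95 = 63.2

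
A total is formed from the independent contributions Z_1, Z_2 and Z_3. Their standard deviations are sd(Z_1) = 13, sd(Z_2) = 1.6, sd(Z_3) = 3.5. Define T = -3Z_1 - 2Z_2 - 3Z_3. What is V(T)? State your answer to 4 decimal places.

V(Z_1) = 169, V(Z_2) = 2.56, V(Z_3) = 12.25
By independence, V(T) = (-3)²V(Z_1) + (-2)²V(Z_2) + (-3)²V(Z_3)
= (-3)²·169 + (-2)²·2.56 + (-3)²·12.25 = 1641.49

1641.4900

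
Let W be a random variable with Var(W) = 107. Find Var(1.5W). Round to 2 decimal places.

Var(1.5W) = (1.5)²·Var(W) = 2.25·107 = 240.75

240.75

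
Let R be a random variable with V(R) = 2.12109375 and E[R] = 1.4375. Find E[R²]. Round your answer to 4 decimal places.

4.1875

E[R²] = V(R) + (E[R])² = 2.12109375 + (1.4375)² = 4.1875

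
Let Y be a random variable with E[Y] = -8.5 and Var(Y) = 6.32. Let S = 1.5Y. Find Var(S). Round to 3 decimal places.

14.220

Var(1.5Y) = (1.5)²·Var(Y) = 2.25·6.32 = 14.22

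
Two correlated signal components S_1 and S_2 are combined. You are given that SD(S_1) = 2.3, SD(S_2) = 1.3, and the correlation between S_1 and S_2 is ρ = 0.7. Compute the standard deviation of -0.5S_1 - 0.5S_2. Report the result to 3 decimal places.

V(S_1) = (2.3)² = 5.29;  V(S_2) = (1.3)² = 1.69
Cov(S_1,S_2) = ρ·SD(S_1)·SD(S_2) = 0.7·2.3·1.3 = 2.093
V(-0.5S_1 - 0.5S_2) = (-0.5)²·V(S_1) + (-0.5)²·V(S_2) + 2·(-0.5)·(-0.5)·Cov(S_1,S_2)
= 0.25·5.29 + 0.25·1.69 + 0.5·2.093 = 2.7915
SD(-0.5S_1 - 0.5S_2) = √2.7915 ≈ 1.671

1.671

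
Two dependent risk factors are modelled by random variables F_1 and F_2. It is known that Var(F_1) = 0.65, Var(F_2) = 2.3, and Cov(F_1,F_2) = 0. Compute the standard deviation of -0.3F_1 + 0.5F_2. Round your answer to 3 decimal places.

Var(-0.3F_1 + 0.5F_2) = (-0.3)²·Var(F_1) + (0.5)²·Var(F_2) + 2·(-0.3)·(0.5)·Cov(F_1,F_2)
= 0.09·0.65 + 0.25·2.3 + -0.3·0 = 0.6335
SD(-0.3F_1 + 0.5F_2) = √0.6335 ≈ 0.796

0.796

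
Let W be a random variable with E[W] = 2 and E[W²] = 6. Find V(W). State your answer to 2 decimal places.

2.00

V(W) = 6 − (2)² = 2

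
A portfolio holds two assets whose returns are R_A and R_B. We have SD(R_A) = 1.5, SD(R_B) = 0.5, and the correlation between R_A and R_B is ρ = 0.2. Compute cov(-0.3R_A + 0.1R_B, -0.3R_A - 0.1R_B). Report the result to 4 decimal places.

0.2000

var(R_A) = (1.5)² = 2.25;  var(R_B) = (0.5)² = 0.25
cov(R_A,R_B) = ρ·SD(R_A)·SD(R_B) = 0.2·1.5·0.5 = 0.15
cov(-0.3R_A + 0.1R_B, -0.3R_A - 0.1R_B) = (-0.3)(-0.3)var(R_A) + (0.1)(-0.1)var(R_B) + [(-0.3)(-0.1) + (0.1)(-0.3)]cov(R_A,R_B)
= 0.09·2.25 + -0.01·0.25 + 0·0.15 = 0.2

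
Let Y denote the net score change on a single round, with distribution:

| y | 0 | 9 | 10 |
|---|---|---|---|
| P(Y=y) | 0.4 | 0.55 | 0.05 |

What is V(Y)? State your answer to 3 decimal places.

19.848

E[Y] = (0)(0.4) + (9)(0.55) + (10)(0.05) = 5.45
E[Y²] = (0)²(0.4) + (9)²(0.55) + (10)²(0.05) = 49.55
V(Y) = E[Y²] − (E[Y])² = 49.55 − (5.45)² = 19.8475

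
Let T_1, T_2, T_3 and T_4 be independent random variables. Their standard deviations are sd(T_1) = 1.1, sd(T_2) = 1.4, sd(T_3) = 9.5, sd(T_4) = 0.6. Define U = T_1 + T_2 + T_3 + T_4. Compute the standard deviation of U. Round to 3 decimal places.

Var(T_1) = 1.21, Var(T_2) = 1.96, Var(T_3) = 90.25, Var(T_4) = 0.36
By independence, Var(U) = (1)²Var(T_1) + (1)²Var(T_2) + (1)²Var(T_3) + (1)²Var(T_4)
= (1)²·1.21 + (1)²·1.96 + (1)²·90.25 + (1)²·0.36 = 93.78
sd(U) = √93.78 ≈ 9.684

9.684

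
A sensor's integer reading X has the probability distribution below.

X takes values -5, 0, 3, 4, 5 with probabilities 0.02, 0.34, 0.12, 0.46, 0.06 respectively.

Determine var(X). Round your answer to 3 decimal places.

4.680

E[X] = (-5)(0.02) + (0)(0.34) + (3)(0.12) + (4)(0.46) + (5)(0.06) = 2.4
E[X²] = (-5)²(0.02) + (0)²(0.34) + (3)²(0.12) + (4)²(0.46) + (5)²(0.06) = 10.44
var(X) = E[X²] − (E[X])² = 10.44 − (2.4)² = 4.68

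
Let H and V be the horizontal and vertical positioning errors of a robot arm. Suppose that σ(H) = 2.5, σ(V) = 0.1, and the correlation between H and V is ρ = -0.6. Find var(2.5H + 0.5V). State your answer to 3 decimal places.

var(H) = (2.5)² = 6.25;  var(V) = (0.1)² = 0.01
cov(H,V) = ρ·σ(H)·σ(V) = -0.6·2.5·0.1 = -0.15
var(2.5H + 0.5V) = (2.5)²·var(H) + (0.5)²·var(V) + 2·(2.5)·(0.5)·cov(H,V)
= 6.25·6.25 + 0.25·0.01 + 2.5·-0.15 = 38.69

38.690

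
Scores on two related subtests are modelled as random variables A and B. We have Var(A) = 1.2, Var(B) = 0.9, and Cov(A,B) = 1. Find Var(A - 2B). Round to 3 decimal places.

Var(A - 2B) = (1)²·Var(A) + (-2)²·Var(B) + 2·(1)·(-2)·Cov(A,B)
= 1·1.2 + 4·0.9 + -4·1 = 0.8

0.800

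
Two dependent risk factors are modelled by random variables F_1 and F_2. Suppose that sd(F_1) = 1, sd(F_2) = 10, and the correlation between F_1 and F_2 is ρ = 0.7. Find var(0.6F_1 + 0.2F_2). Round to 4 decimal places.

6.0400

var(F_1) = (1)² = 1;  var(F_2) = (10)² = 100
cov(F_1,F_2) = ρ·sd(F_1)·sd(F_2) = 0.7·1·10 = 7
var(0.6F_1 + 0.2F_2) = (0.6)²·var(F_1) + (0.2)²·var(F_2) + 2·(0.6)·(0.2)·cov(F_1,F_2)
= 0.36·1 + 0.04·100 + 0.24·7 = 6.04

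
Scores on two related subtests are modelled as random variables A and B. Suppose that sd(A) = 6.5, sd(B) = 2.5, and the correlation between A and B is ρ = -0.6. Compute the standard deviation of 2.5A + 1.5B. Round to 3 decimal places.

14.318

Var(A) = (6.5)² = 42.25;  Var(B) = (2.5)² = 6.25
cov(A,B) = ρ·sd(A)·sd(B) = -0.6·6.5·2.5 = -9.75
Var(2.5A + 1.5B) = (2.5)²·Var(A) + (1.5)²·Var(B) + 2·(2.5)·(1.5)·cov(A,B)
= 6.25·42.25 + 2.25·6.25 + 7.5·-9.75 = 205
sd(2.5A + 1.5B) = √205 ≈ 14.318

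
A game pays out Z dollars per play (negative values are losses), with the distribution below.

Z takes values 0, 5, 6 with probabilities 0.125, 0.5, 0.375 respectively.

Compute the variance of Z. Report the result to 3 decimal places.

3.438

E[Z] = (0)(0.125) + (5)(0.5) + (6)(0.375) = 4.75
E[Z²] = (0)²(0.125) + (5)²(0.5) + (6)²(0.375) = 26
V(Z) = E[Z²] − (E[Z])² = 26 − (4.75)² = 3.4375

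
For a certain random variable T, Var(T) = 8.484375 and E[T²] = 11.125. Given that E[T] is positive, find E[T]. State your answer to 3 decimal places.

1.625

(E[T])² = E[T²] − Var(T) = 11.125 − 8.484375 = 2.640625
E[T] = √2.640625 = 1.625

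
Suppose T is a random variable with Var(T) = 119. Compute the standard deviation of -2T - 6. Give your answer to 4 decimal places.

Var(-2T - 6) = (-2)²·119 = 476
SD(-2T - 6) = √476 ≈ 21.8174

21.8174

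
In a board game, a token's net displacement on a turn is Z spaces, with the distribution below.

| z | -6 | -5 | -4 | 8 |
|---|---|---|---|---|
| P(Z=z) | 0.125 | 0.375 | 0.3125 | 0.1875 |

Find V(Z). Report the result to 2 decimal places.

E[Z] = (-6)(0.125) + (-5)(0.375) + (-4)(0.3125) + (8)(0.1875) = -2.375
E[Z²] = (-6)²(0.125) + (-5)²(0.375) + (-4)²(0.3125) + (8)²(0.1875) = 30.875
V(Z) = E[Z²] − (E[Z])² = 30.875 − (-2.375)² = 25.234375

25.23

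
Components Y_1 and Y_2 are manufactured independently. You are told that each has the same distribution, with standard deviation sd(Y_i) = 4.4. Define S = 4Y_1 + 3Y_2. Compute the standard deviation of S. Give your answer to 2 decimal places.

V(Y_i) = (4.4)² = 19.36
By independence, V(S) = (4)²V(Y_1) + (3)²V(Y_2)
= (4)²·19.36 + (3)²·19.36 = 484
sd(S) = √484 ≈ 22.00

22.00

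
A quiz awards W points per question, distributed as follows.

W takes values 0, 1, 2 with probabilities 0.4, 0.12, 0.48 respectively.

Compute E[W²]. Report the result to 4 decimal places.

E[W²] = (0)²(0.4) + (1)²(0.12) + (2)²(0.48) = 2.04

2.0400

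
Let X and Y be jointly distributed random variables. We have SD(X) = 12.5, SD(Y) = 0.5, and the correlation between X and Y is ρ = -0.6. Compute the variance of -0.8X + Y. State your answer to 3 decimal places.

var(X) = (12.5)² = 156.25;  var(Y) = (0.5)² = 0.25
Cov(X,Y) = ρ·SD(X)·SD(Y) = -0.6·12.5·0.5 = -3.75
var(-0.8X + Y) = (-0.8)²·var(X) + (1)²·var(Y) + 2·(-0.8)·(1)·Cov(X,Y)
= 0.64·156.25 + 1·0.25 + -1.6·-3.75 = 106.25

106.250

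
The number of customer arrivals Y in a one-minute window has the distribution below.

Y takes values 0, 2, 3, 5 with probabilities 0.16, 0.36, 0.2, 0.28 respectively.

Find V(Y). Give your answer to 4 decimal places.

2.8416

E[Y] = (0)(0.16) + (2)(0.36) + (3)(0.2) + (5)(0.28) = 2.72
E[Y²] = (0)²(0.16) + (2)²(0.36) + (3)²(0.2) + (5)²(0.28) = 10.24
V(Y) = E[Y²] − (E[Y])² = 10.24 − (2.72)² = 2.8416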